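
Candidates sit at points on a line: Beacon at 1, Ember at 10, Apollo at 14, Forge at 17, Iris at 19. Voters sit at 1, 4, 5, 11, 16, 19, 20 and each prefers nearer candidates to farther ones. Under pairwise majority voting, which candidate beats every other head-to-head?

With single-peaked preferences on a line, the Condorcet winner is the candidate closest to the median voter.
The median voter (position 11) is closest to Ember at 10.
Check: Ember vs Beacon — voters closer to Ember: 4 of 7.

Ember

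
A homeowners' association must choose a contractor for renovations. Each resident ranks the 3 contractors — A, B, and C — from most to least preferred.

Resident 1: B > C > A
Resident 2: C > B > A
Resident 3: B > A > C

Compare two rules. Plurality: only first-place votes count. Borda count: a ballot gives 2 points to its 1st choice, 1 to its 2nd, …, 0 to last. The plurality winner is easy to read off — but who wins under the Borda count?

B

Plurality first-place counts: A 0, B 2, C 1 → B.
Borda totals: A 1, B 5, C 3 → B.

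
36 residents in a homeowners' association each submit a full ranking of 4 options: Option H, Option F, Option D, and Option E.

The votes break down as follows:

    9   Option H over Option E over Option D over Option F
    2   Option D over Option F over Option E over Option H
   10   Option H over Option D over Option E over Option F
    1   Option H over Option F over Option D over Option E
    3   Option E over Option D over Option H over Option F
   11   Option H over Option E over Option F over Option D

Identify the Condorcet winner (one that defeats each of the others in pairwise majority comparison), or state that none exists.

Option H

Head-to-head results (36 voters total):
Option H vs Option F: Option H wins 34–2.
Option H vs Option D: Option H wins 31–5.
Option H vs Option E: Option H wins 31–5.
Option F vs Option D: Option D wins 24–12.
Option F vs Option E: Option E wins 33–3.
Option D vs Option E: Option E wins 23–13.
Option H beats each rival — Option F (34–2), Option D (31–5), Option E (31–5) — so Option H is the Condorcet winner.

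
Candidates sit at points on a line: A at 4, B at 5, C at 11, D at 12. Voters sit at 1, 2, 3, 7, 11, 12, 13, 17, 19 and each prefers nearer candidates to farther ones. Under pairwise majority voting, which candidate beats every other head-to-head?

C

With single-peaked preferences on a line, the Condorcet winner is the candidate closest to the median voter.
The median voter (position 11) is closest to C at 11.
Check: C vs B — voters closer to C: 5 of 9.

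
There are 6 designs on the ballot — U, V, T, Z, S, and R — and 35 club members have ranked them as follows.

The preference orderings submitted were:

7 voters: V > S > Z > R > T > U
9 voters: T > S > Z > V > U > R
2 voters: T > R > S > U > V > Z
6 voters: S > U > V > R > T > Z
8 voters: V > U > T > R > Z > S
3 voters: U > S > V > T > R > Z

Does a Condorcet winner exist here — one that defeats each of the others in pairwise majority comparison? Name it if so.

Head-to-head results (35 voters total):
U vs V: V wins 24–11.
U vs T: T wins 18–17.
U vs Z: U wins 19–16.
U vs S: S wins 24–11.
U vs R: U wins 26–9.
V vs T: V wins 24–11.
V vs Z: V wins 26–9.
V vs S: S wins 20–15.
V vs R: V wins 33–2.
T vs Z: T wins 28–7.
T vs S: T wins 19–16.
T vs R: T wins 22–13.
Z vs S: S wins 27–8.
Z vs R: R wins 19–16.
S vs R: S wins 25–10.
No candidate beats all others: V beats T beats S beats V, a majority cycle.

There is no Condorcet winner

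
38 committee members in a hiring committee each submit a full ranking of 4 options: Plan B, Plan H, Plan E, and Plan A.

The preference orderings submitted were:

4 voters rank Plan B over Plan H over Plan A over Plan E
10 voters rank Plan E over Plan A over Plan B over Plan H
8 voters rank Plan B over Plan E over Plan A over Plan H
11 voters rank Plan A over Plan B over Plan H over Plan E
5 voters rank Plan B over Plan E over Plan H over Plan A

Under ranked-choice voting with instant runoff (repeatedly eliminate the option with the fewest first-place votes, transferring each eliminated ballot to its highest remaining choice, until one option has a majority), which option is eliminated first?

Plan H

Round 1: Plan B 17, Plan A 11, Plan E 10, Plan H 0. Plan H has the fewest and is eliminated.
Round 2: Plan B 17, Plan A 11, Plan E 10. Plan E has the fewest and is eliminated.
Round 3: Plan A 21, Plan B 17. Plan A has a majority.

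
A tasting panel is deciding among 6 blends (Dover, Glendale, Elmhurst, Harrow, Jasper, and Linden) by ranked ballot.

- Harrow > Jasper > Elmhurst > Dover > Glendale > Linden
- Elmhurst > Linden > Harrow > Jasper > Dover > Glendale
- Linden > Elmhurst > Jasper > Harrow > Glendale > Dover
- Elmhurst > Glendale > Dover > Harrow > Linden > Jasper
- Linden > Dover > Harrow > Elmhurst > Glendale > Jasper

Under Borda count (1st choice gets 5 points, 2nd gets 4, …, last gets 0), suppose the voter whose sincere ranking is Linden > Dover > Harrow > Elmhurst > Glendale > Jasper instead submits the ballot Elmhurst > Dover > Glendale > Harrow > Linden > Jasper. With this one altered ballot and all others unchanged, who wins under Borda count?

Borda totals with the altered ballot: Dover 10, Glendale 9, Elmhurst 22, Harrow 14, Jasper 9, Linden 11.
The winner is unchanged: still Elmhurst.

Elmhurst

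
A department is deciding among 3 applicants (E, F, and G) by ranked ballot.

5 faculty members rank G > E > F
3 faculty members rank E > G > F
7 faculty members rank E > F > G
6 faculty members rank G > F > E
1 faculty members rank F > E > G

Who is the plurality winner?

G

First-place vote totals:
  E: 10
  F: 1
  G: 11
G has the most first-place votes.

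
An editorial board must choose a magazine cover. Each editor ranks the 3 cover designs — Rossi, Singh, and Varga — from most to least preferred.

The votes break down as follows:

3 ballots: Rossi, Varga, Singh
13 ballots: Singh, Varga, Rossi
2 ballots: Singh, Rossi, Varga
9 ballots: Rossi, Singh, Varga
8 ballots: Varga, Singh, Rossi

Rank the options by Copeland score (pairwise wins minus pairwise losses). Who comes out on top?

Singh

Pairwise results:
  Rossi vs Singh: Singh wins 23–12.
  Rossi vs Varga: Varga wins 21–14.
  Singh vs Varga: Singh wins 24–11.
Copeland scores (wins − losses):
  Rossi: 0 − 2 = -2
  Singh: 2 − 0 = 2
  Varga: 1 − 1 = 0
Singh has the best Copeland score.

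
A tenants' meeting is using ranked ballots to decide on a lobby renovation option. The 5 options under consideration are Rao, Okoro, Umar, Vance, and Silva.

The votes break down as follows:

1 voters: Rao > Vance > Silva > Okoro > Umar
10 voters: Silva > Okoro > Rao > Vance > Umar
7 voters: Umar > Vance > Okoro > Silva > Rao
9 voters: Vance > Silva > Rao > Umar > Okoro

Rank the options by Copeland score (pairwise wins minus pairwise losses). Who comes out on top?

Pairwise results:
  Rao vs Okoro: Okoro wins 17–10.
  Rao vs Umar: Rao wins 20–7.
  Rao vs Vance: Vance wins 16–11.
  Rao vs Silva: Silva wins 26–1.
  Okoro vs Umar: Umar wins 16–11.
  Okoro vs Vance: Vance wins 17–10.
  Okoro vs Silva: Silva wins 20–7.
  Umar vs Vance: Vance wins 20–7.
  Umar vs Silva: Silva wins 20–7.
  Vance vs Silva: Vance wins 17–10.
Copeland scores (wins − losses):
  Rao: 1 − 3 = -2
  Okoro: 1 − 3 = -2
  Umar: 1 − 3 = -2
  Vance: 4 − 0 = 4
  Silva: 3 − 1 = 2
Vance has the best Copeland score.

Vance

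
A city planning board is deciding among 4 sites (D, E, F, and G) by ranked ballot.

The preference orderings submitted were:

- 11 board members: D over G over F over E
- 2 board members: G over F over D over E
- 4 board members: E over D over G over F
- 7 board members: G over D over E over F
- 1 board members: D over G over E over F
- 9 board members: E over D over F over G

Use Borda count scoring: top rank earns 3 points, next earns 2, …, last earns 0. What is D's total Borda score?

Borda scores:
  D: 11·3 + 2·1 + 4·2 + 7·2 + 3 + 9·2 = 78
  E: 11·0 + 2·0 + 4·3 + 7·1 + 1 + 9·3 = 47
  F: 11·1 + 2·2 + 4·0 + 7·0 + 0 + 9·1 = 24
  G: 11·2 + 2·3 + 4·1 + 7·3 + 2 + 9·0 = 55

78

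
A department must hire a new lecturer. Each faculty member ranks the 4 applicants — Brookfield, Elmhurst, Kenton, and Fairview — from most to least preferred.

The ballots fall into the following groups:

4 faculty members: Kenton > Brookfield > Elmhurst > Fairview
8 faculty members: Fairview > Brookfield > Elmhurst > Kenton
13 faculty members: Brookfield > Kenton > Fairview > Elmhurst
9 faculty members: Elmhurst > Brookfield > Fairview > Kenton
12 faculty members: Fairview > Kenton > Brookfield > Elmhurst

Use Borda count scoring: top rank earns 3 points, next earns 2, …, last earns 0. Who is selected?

Brookfield

Borda scores:
  Brookfield: 4·2 + 8·2 + 13·3 + 9·2 + 12·1 = 93
  Elmhurst: 4·1 + 8·1 + 13·0 + 9·3 + 12·0 = 39
  Kenton: 4·3 + 8·0 + 13·2 + 9·0 + 12·2 = 62
  Fairview: 4·0 + 8·3 + 13·1 + 9·1 + 12·3 = 82
Brookfield has the highest total.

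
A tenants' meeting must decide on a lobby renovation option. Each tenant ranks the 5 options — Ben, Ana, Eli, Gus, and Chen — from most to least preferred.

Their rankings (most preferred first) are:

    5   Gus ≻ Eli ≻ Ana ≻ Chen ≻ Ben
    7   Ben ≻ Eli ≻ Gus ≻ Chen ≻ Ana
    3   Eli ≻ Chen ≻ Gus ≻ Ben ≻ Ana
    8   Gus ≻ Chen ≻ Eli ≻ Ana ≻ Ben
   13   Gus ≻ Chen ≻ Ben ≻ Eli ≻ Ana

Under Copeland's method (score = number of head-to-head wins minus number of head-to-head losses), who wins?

Pairwise results:
  Ben vs Ana: Ben wins 23–13.
  Ben vs Eli: Ben wins 20–16.
  Ben vs Gus: Gus wins 29–7.
  Ben vs Chen: Chen wins 29–7.
  Ana vs Eli: Eli wins 36–0.
  Ana vs Gus: Gus wins 36–0.
  Ana vs Chen: Chen wins 31–5.
  Eli vs Gus: Gus wins 26–10.
  Eli vs Chen: Chen wins 21–15.
  Gus vs Chen: Gus wins 33–3.
Copeland scores (wins − losses):
  Ben: 2 − 2 = 0
  Ana: 0 − 4 = -4
  Eli: 1 − 3 = -2
  Gus: 4 − 0 = 4
  Chen: 3 − 1 = 2
Gus has the best Copeland score.

Gus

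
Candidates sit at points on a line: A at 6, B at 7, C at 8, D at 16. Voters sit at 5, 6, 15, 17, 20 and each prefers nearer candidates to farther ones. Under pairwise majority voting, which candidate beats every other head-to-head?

D

With single-peaked preferences on a line, the Condorcet winner is the candidate closest to the median voter.
The median voter (position 15) is closest to D at 16.
Check: D vs A — voters closer to D: 3 of 5.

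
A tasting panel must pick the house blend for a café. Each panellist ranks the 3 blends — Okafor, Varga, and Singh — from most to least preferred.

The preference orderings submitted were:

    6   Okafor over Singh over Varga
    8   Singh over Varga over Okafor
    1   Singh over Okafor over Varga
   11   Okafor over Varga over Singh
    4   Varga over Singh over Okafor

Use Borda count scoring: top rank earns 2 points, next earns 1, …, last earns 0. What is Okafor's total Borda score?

35

Borda scores:
  Okafor: 6·2 + 8·0 + 1 + 11·2 + 4·0 = 35
  Varga: 6·0 + 8·1 + 0 + 11·1 + 4·2 = 27
  Singh: 6·1 + 8·2 + 2 + 11·0 + 4·1 = 28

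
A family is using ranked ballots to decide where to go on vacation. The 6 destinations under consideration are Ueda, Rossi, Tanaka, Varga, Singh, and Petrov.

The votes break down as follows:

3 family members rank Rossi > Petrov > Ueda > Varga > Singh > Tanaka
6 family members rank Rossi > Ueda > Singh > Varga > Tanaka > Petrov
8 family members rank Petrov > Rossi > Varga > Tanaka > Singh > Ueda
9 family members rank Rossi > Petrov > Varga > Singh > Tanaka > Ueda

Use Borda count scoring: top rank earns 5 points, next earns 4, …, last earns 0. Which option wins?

Rossi

Borda scores:
  Ueda: 3·3 + 6·4 + 8·0 + 9·0 = 33
  Rossi: 3·5 + 6·5 + 8·4 + 9·5 = 122
  Tanaka: 3·0 + 6·1 + 8·2 + 9·1 = 31
  Varga: 3·2 + 6·2 + 8·3 + 9·3 = 69
  Singh: 3·1 + 6·3 + 8·1 + 9·2 = 47
  Petrov: 3·4 + 6·0 + 8·5 + 9·4 = 88
Rossi has the highest total.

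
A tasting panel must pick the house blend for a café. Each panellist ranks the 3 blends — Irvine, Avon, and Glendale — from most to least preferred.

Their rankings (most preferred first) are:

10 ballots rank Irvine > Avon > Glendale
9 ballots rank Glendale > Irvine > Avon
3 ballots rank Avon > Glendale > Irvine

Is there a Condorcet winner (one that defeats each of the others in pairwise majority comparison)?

No

Head-to-head results (22 voters total):
Irvine vs Avon: Irvine wins 19–3.
Irvine vs Glendale: Glendale wins 12–10.
Avon vs Glendale: Avon wins 13–9.
No candidate beats all others: Irvine beats Avon beats Glendale beats Irvine, a majority cycle.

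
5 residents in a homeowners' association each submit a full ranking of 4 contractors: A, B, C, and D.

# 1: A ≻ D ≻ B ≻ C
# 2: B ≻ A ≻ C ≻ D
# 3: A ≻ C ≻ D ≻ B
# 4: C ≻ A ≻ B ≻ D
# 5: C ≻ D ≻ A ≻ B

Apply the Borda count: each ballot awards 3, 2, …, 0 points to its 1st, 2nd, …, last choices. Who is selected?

Borda scores:
  A: 3 + 2 + 3 + 2 + 1 = 11
  B: 1 + 3 + 0 + 1 + 0 = 5
  C: 0 + 1 + 2 + 3 + 3 = 9
  D: 2 + 0 + 1 + 0 + 2 = 5
A has the highest total.

A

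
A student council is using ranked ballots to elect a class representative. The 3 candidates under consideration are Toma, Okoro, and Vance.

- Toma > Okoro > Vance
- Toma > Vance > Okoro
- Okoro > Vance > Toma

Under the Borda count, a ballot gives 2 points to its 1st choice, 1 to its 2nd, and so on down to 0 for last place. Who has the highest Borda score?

Borda scores:
  Toma: 2 + 2 + 0 = 4
  Okoro: 1 + 0 + 2 = 3
  Vance: 0 + 1 + 1 = 2
Toma has the highest total.

Toma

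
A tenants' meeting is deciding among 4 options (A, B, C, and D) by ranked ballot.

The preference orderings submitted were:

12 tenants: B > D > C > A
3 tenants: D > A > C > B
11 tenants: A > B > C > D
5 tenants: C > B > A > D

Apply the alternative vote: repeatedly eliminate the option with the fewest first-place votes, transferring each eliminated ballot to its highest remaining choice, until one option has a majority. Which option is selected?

B

Round 1: B 12, A 11, C 5, D 3. D has the fewest and is eliminated.
Round 2: A 14, B 12, C 5. C has the fewest and is eliminated.
Round 3: B 17, A 14. B has a majority.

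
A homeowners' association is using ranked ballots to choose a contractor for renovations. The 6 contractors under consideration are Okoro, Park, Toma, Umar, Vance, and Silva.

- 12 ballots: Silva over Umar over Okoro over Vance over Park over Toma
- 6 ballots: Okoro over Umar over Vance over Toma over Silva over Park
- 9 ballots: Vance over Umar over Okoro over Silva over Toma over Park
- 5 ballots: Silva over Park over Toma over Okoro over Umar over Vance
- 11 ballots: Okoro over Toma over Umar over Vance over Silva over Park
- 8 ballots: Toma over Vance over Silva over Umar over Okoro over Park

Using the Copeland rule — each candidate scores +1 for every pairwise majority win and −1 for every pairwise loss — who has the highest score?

Umar

Pairwise results:
  Okoro vs Park: Okoro wins 46–5.
  Okoro vs Toma: Okoro wins 38–13.
  Okoro vs Umar: Umar wins 29–22.
  Okoro vs Vance: Okoro wins 34–17.
  Okoro vs Silva: Okoro wins 26–25.
  Park vs Toma: Toma wins 34–17.
  Park vs Umar: Umar wins 46–5.
  Park vs Vance: Vance wins 46–5.
  Park vs Silva: Silva wins 51–0.
  Toma vs Umar: Umar wins 27–24.
  Toma vs Vance: Vance wins 27–24.
  Toma vs Silva: Silva wins 26–25.
  Umar vs Vance: Umar wins 34–17.
  Umar vs Silva: Umar wins 26–25.
  Vance vs Silva: Vance wins 34–17.
Copeland scores (wins − losses):
  Okoro: 4 − 1 = 3
  Park: 0 − 5 = -5
  Toma: 1 − 4 = -3
  Umar: 5 − 0 = 5
  Vance: 3 − 2 = 1
  Silva: 2 − 3 = -1
Umar has the best Copeland score.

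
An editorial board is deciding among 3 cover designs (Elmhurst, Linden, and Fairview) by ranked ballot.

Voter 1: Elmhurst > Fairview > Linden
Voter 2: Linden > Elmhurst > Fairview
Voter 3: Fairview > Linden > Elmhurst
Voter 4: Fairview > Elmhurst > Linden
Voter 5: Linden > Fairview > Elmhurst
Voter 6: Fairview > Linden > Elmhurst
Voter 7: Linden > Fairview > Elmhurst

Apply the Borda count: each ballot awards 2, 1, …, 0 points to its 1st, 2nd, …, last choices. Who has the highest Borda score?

Borda scores:
  Elmhurst: 2 + 1 + 0 + 1 + 0 + 0 + 0 = 4
  Linden: 0 + 2 + 1 + 0 + 2 + 1 + 2 = 8
  Fairview: 1 + 0 + 2 + 2 + 1 + 2 + 1 = 9
Fairview has the highest total.

Fairview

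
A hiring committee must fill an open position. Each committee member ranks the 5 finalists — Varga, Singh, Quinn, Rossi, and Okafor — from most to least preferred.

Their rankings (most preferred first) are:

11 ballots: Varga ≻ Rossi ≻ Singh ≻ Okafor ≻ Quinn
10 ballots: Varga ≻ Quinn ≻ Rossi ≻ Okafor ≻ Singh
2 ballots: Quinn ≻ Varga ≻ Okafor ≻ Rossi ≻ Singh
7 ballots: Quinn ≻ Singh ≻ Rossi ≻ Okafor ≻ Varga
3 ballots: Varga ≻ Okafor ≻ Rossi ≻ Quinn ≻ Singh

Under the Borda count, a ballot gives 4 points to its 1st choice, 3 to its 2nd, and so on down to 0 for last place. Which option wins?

Borda scores:
  Varga: 11·4 + 10·4 + 2·3 + 7·0 + 3·4 = 102
  Singh: 11·2 + 10·0 + 2·0 + 7·3 + 3·0 = 43
  Quinn: 11·0 + 10·3 + 2·4 + 7·4 + 3·1 = 69
  Rossi: 11·3 + 10·2 + 2·1 + 7·2 + 3·2 = 75
  Okafor: 11·1 + 10·1 + 2·2 + 7·1 + 3·3 = 41
Varga has the highest total.

Varga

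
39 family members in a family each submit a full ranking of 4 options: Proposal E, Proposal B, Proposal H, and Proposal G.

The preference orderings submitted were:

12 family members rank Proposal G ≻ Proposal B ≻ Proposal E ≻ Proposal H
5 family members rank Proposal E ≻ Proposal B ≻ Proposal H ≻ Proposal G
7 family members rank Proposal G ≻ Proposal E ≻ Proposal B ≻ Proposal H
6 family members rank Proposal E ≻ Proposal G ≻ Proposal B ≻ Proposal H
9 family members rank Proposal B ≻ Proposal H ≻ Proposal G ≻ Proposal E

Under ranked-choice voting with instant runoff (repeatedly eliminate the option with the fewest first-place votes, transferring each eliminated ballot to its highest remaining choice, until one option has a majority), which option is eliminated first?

Proposal H

Round 1: Proposal G 19, Proposal E 11, Proposal B 9, Proposal H 0. Proposal H has the fewest and is eliminated.
Round 2: Proposal G 19, Proposal E 11, Proposal B 9. Proposal B has the fewest and is eliminated.
Round 3: Proposal G 28, Proposal E 11. Proposal G has a majority.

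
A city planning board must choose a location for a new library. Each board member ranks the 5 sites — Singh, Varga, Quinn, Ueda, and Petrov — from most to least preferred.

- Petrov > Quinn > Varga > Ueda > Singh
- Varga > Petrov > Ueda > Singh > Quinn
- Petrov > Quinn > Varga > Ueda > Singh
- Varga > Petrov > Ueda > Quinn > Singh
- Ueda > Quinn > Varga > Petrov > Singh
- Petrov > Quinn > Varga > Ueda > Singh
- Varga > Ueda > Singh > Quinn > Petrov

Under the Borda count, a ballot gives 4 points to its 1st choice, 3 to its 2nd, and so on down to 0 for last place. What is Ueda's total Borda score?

Borda scores:
  Singh: 0 + 1 + 0 + 0 + 0 + 0 + 2 = 3
  Varga: 2 + 4 + 2 + 4 + 2 + 2 + 4 = 20
  Quinn: 3 + 0 + 3 + 1 + 3 + 3 + 1 = 14
  Ueda: 1 + 2 + 1 + 2 + 4 + 1 + 3 = 14
  Petrov: 4 + 3 + 4 + 3 + 1 + 4 + 0 = 19

14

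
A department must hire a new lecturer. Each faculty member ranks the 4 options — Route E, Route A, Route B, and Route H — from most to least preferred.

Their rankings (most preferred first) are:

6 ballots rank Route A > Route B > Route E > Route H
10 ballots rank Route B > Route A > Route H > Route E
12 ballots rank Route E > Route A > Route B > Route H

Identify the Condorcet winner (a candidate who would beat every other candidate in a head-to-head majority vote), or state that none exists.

Head-to-head results (28 voters total):
Route E vs Route A: Route A wins 16–12.
Route E vs Route B: Route B wins 16–12.
Route E vs Route H: Route E wins 18–10.
Route A vs Route B: Route A wins 18–10.
Route A vs Route H: Route A wins 28–0.
Route B vs Route H: Route B wins 28–0.
Route A beats each rival — Route E (16–12), Route B (18–10), Route H (28–0) — so Route A is the Condorcet winner.

Route A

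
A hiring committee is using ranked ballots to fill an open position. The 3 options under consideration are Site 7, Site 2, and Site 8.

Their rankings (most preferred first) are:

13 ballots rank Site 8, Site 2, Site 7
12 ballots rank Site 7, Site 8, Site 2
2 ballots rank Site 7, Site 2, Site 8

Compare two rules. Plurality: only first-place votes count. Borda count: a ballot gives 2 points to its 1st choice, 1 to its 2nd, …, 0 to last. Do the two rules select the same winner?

Plurality first-place counts: Site 7 14, Site 2 0, Site 8 13 → Site 7.
Borda totals: Site 7 28, Site 2 15, Site 8 38 → Site 8.
The two rules disagree: plurality picks Site 7, Borda picks Site 8.

No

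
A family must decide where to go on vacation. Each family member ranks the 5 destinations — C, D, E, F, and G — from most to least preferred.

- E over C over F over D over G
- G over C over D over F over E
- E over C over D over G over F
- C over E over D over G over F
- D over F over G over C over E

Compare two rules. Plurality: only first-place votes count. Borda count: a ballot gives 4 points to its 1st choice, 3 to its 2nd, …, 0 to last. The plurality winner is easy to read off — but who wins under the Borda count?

Plurality first-place counts: C 1, D 1, E 2, F 0, G 1 → E.
Borda totals: C 14, D 11, E 11, F 6, G 8 → C.

C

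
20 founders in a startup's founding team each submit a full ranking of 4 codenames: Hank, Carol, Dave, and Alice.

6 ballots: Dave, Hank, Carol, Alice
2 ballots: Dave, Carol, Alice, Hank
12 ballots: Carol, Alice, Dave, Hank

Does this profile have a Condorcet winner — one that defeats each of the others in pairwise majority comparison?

Yes

Head-to-head results (20 voters total):
Hank vs Carol: Carol wins 14–6.
Hank vs Dave: Dave wins 20–0.
Hank vs Alice: Alice wins 14–6.
Carol vs Dave: Carol wins 12–8.
Carol vs Alice: Carol wins 20–0.
Dave vs Alice: Alice wins 12–8.
Carol beats each rival — Hank (14–6), Dave (12–8), Alice (20–0) — so Carol is the Condorcet winner.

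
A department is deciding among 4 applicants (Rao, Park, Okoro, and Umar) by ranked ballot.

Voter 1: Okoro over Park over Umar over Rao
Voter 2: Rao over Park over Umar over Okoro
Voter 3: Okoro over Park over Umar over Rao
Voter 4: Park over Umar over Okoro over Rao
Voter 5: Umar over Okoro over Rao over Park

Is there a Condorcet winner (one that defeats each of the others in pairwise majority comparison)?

No

Head-to-head results (5 voters total):
Rao vs Park: Park wins 3–2.
Rao vs Okoro: Okoro wins 4–1.
Rao vs Umar: Umar wins 4–1.
Park vs Okoro: Okoro wins 3–2.
Park vs Umar: Park wins 4–1.
Okoro vs Umar: Umar wins 3–2.
No candidate beats all others: Park beats Umar beats Okoro beats Park, a majority cycle.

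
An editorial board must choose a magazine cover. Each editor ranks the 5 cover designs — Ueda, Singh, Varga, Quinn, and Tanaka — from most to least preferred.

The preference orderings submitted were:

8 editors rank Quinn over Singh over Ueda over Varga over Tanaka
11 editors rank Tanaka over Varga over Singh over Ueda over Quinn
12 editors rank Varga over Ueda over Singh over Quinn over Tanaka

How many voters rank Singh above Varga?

Ballots ranking Singh above Varga: 8.
Ballots ranking Varga above Singh: 11+12 = 23.
So 8 of 31 voters prefer Singh to Varga.

8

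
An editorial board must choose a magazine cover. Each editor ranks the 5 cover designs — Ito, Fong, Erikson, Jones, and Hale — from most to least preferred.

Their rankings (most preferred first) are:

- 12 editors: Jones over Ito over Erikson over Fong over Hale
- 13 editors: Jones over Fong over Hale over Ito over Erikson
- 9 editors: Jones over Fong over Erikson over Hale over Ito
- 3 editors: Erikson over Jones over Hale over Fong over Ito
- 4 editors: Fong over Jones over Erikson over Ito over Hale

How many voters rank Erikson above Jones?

Ballots ranking Erikson above Jones: 3.
Ballots ranking Jones above Erikson: 12+13+9+4 = 38.
So 3 of 41 voters prefer Erikson to Jones.

3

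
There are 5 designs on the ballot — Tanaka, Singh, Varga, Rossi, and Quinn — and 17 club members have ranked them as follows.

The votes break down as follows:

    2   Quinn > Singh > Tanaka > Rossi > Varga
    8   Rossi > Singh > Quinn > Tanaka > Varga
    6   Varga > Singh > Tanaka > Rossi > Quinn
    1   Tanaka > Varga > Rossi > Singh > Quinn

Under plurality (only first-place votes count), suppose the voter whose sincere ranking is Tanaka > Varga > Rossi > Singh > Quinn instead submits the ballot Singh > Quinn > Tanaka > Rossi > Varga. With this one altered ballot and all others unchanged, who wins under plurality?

Rossi

First-place totals with the altered ballot: Tanaka 0, Singh 1, Varga 6, Rossi 8, Quinn 2.
The winner is unchanged: still Rossi.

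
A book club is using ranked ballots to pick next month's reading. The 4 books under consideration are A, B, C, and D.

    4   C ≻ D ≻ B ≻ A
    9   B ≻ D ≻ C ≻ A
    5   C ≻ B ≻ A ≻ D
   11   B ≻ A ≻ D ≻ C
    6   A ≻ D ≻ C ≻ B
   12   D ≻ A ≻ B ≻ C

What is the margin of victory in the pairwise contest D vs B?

Ballots ranking D above B: 4+6+12 = 22.
Ballots ranking B above D: 9+5+11 = 25.
B wins 25–22, a margin of 3.

3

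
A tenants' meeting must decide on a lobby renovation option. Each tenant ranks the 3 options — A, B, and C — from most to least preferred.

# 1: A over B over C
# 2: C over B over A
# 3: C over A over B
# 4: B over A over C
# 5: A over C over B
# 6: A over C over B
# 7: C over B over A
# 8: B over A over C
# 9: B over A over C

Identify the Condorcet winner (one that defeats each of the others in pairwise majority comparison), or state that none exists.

None — there is no Condorcet winner

Head-to-head results (9 voters total):
A vs B: B wins 5–4.
A vs C: A wins 6–3.
B vs C: C wins 5–4.
No candidate beats all others: A beats C beats B beats A, a majority cycle.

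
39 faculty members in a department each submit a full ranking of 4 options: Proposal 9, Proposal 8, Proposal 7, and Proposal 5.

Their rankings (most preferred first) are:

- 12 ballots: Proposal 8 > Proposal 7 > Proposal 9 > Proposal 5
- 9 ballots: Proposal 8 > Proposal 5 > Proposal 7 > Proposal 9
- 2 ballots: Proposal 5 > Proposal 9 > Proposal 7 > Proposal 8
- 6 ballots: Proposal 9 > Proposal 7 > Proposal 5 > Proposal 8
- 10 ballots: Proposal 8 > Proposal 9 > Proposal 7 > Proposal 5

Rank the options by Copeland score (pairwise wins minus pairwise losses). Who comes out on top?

Proposal 8

Pairwise results:
  Proposal 9 vs Proposal 8: Proposal 8 wins 31–8.
  Proposal 9 vs Proposal 7: Proposal 7 wins 21–18.
  Proposal 9 vs Proposal 5: Proposal 9 wins 28–11.
  Proposal 8 vs Proposal 7: Proposal 8 wins 31–8.
  Proposal 8 vs Proposal 5: Proposal 8 wins 31–8.
  Proposal 7 vs Proposal 5: Proposal 7 wins 28–11.
Copeland scores (wins − losses):
  Proposal 9: 1 − 2 = -1
  Proposal 8: 3 − 0 = 3
  Proposal 7: 2 − 1 = 1
  Proposal 5: 0 − 3 = -3
Proposal 8 has the best Copeland score.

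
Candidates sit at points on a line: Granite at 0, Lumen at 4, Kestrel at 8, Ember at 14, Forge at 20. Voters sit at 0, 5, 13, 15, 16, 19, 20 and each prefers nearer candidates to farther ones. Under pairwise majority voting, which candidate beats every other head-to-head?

With single-peaked preferences on a line, the Condorcet winner is the candidate closest to the median voter.
The median voter (position 15) is closest to Ember at 14.
Check: Ember vs Forge — voters closer to Ember: 5 of 7.

Ember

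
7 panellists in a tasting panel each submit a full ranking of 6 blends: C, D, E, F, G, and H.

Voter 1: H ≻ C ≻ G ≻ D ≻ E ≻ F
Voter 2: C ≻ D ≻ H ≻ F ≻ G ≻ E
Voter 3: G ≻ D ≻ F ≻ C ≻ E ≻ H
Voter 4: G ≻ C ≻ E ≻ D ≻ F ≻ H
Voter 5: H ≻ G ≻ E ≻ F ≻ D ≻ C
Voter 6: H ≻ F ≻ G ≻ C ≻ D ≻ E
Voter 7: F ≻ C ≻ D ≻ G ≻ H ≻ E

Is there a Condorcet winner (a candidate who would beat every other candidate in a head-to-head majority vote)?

No

Head-to-head results (7 voters total):
C vs D: C wins 5–2.
C vs E: C wins 6–1.
C vs F: F wins 4–3.
C vs G: G wins 4–3.
C vs H: C wins 4–3.
D vs E: D wins 5–2.
D vs F: D wins 4–3.
D vs G: G wins 5–2.
D vs H: D wins 4–3.
E vs F: F wins 4–3.
E vs G: G wins 7–0.
E vs H: H wins 5–2.
F vs G: G wins 4–3.
F vs H: H wins 4–3.
G vs H: H wins 4–3.
No candidate beats all others: C beats D beats F beats C, a majority cycle.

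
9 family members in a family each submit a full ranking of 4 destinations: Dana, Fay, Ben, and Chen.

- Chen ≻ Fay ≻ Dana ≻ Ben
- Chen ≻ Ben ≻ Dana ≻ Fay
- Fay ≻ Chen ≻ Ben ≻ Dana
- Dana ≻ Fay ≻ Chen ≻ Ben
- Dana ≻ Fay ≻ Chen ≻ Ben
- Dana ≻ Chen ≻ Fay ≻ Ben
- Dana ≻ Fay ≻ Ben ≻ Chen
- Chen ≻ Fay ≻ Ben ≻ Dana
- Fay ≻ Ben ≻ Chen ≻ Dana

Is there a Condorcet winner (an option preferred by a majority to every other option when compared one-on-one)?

No

Head-to-head results (9 voters total):
Dana vs Fay: Dana wins 5–4.
Dana vs Ben: Dana wins 5–4.
Dana vs Chen: Chen wins 5–4.
Fay vs Ben: Fay wins 8–1.
Fay vs Chen: Fay wins 5–4.
Ben vs Chen: Chen wins 7–2.
No candidate beats all others: Dana beats Fay beats Chen beats Dana, a majority cycle.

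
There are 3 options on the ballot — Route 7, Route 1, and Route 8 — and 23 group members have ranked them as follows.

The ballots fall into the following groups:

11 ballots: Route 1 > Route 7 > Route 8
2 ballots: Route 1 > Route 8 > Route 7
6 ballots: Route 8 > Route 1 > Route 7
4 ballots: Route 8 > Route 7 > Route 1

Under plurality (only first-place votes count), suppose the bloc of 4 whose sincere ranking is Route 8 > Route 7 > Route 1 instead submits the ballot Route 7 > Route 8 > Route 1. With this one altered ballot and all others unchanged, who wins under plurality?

First-place totals with the altered ballot: Route 7 4, Route 1 13, Route 8 6.
The winner is unchanged: still Route 1.

Route 1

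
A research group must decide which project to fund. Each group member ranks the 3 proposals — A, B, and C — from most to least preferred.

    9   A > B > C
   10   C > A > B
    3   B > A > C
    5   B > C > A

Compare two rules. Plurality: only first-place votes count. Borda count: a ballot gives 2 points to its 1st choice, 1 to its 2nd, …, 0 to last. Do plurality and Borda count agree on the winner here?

Plurality first-place counts: A 9, B 8, C 10 → C.
Borda totals: A 31, B 25, C 25 → A.
The two rules disagree: plurality picks C, Borda picks A.

No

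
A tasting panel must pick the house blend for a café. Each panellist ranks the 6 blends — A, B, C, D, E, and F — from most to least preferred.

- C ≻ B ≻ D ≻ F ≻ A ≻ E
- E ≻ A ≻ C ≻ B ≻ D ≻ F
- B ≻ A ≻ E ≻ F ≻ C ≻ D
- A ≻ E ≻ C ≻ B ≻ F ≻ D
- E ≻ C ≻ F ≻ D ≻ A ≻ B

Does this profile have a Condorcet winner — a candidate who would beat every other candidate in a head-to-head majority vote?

Head-to-head results (5 voters total):
A vs B: A wins 3–2.
A vs C: A wins 3–2.
A vs D: A wins 3–2.
A vs E: A wins 3–2.
A vs F: A wins 3–2.
B vs C: C wins 4–1.
B vs D: B wins 4–1.
B vs E: E wins 3–2.
B vs F: B wins 4–1.
C vs D: C wins 5–0.
C vs E: E wins 4–1.
C vs F: C wins 4–1.
D vs E: E wins 4–1.
D vs F: F wins 3–2.
E vs F: E wins 4–1.
A beats each rival — B (3–2), C (3–2), D (3–2), E (3–2), F (3–2) — so A is the Condorcet winner.

Yes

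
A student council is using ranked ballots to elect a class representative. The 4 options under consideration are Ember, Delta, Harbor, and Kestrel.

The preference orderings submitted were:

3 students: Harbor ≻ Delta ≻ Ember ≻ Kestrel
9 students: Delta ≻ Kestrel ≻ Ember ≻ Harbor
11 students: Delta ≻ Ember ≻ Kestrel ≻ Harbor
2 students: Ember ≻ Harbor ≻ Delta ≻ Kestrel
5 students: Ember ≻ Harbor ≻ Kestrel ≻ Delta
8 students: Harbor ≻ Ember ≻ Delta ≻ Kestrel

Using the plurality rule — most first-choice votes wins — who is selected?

Delta

First-place vote totals:
  Ember: 7
  Delta: 20
  Harbor: 11
  Kestrel: 0
Delta has the most first-place votes.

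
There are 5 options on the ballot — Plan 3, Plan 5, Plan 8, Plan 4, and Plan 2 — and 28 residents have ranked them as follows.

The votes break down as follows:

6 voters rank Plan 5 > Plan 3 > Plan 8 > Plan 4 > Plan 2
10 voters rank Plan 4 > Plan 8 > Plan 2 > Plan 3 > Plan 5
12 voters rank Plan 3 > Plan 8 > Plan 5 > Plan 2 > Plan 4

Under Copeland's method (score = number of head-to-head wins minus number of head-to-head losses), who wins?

Plan 3

Pairwise results:
  Plan 3 vs Plan 5: Plan 3 wins 22–6.
  Plan 3 vs Plan 8: Plan 3 wins 18–10.
  Plan 3 vs Plan 4: Plan 3 wins 18–10.
  Plan 3 vs Plan 2: Plan 3 wins 18–10.
  Plan 5 vs Plan 8: Plan 8 wins 22–6.
  Plan 5 vs Plan 4: Plan 5 wins 18–10.
  Plan 5 vs Plan 2: Plan 5 wins 18–10.
  Plan 8 vs Plan 4: Plan 8 wins 18–10.
  Plan 8 vs Plan 2: Plan 8 wins 28–0.
  Plan 4 vs Plan 2: Plan 4 wins 16–12.
Copeland scores (wins − losses):
  Plan 3: 4 − 0 = 4
  Plan 5: 2 − 2 = 0
  Plan 8: 3 − 1 = 2
  Plan 4: 1 − 3 = -2
  Plan 2: 0 − 4 = -4
Plan 3 has the best Copeland score.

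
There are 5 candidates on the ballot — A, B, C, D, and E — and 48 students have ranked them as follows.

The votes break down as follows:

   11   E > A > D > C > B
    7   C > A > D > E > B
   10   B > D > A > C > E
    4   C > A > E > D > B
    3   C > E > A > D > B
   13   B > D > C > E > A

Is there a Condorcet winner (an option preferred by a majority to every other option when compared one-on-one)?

Head-to-head results (48 voters total):
A vs B: A wins 25–23.
A vs C: C wins 27–21.
A vs D: A wins 25–23.
A vs E: E wins 27–21.
B vs C: C wins 25–23.
B vs D: D wins 25–23.
B vs E: E wins 25–23.
C vs D: D wins 34–14.
C vs E: C wins 37–11.
D vs E: D wins 30–18.
No candidate beats all others: A beats D beats C beats A, a majority cycle.

No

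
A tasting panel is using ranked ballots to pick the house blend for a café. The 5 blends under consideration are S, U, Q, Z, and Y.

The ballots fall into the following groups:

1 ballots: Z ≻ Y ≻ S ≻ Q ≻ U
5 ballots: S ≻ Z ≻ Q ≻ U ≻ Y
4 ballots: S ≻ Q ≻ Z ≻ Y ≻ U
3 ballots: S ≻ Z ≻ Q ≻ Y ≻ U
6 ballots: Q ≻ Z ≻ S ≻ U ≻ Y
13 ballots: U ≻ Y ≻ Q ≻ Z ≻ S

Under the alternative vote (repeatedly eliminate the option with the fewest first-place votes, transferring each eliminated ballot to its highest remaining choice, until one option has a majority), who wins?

Round 1: U 13, S 12, Q 6, Z 1, Y 0. Y has the fewest and is eliminated.
Round 2: U 13, S 12, Q 6, Z 1. Z has the fewest and is eliminated.
Round 3: S 13, U 13, Q 6. Q has the fewest and is eliminated.
Round 4: S 19, U 13. S has a majority.

S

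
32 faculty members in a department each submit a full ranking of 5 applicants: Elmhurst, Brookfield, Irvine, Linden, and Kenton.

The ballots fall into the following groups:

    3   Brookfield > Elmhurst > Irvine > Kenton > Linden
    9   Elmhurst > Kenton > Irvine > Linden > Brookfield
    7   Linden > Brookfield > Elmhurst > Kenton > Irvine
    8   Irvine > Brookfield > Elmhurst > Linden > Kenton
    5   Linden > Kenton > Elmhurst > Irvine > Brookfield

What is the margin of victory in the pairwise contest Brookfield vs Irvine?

Ballots ranking Brookfield above Irvine: 3+7 = 10.
Ballots ranking Irvine above Brookfield: 9+8+5 = 22.
Irvine wins 22–10, a margin of 12.

12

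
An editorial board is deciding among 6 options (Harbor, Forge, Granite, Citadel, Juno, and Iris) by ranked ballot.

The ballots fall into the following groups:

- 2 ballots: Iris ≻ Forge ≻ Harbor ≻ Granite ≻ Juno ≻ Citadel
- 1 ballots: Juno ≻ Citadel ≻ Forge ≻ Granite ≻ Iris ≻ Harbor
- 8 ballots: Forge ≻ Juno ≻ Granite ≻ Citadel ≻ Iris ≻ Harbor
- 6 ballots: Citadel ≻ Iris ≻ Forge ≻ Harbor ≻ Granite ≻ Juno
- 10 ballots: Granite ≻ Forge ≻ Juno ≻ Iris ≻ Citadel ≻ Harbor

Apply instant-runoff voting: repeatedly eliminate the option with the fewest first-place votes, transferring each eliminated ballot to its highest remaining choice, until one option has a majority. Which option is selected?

Forge

Round 1: Granite 10, Forge 8, Citadel 6, Iris 2, Juno 1, Harbor 0. Harbor has the fewest and is eliminated.
Round 2: Granite 10, Forge 8, Citadel 6, Iris 2, Juno 1. Juno has the fewest and is eliminated.
Round 3: Granite 10, Forge 8, Citadel 7, Iris 2. Iris has the fewest and is eliminated.
Round 4: Forge 10, Granite 10, Citadel 7. Citadel has the fewest and is eliminated.
Round 5: Forge 17, Granite 10. Forge has a majority.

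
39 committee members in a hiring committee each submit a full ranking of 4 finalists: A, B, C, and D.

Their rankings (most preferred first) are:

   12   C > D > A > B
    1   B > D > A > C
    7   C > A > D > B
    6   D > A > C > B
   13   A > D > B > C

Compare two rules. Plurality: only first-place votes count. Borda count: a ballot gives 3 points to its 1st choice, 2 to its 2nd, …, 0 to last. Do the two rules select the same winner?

Plurality first-place counts: A 13, B 1, C 19, D 6 → C.
Borda totals: A 78, B 16, C 63, D 77 → A.
The two rules disagree: plurality picks C, Borda picks A.

No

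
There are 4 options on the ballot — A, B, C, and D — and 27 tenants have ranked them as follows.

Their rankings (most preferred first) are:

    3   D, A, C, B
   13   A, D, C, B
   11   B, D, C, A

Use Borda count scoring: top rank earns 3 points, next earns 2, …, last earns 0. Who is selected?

D

Borda scores:
  A: 3·2 + 13·3 + 11·0 = 45
  B: 3·0 + 13·0 + 11·3 = 33
  C: 3·1 + 13·1 + 11·1 = 27
  D: 3·3 + 13·2 + 11·2 = 57
D has the highest total.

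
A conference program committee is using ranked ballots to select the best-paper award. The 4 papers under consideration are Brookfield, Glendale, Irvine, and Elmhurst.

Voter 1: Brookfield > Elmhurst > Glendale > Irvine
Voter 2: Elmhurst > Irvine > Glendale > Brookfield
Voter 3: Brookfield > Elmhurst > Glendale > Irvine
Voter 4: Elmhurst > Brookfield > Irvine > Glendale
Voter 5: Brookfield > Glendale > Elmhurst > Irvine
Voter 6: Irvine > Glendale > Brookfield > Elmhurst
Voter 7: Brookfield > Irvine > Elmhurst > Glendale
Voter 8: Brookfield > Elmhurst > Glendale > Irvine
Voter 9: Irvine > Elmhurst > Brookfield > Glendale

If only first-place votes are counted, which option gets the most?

Brookfield

First-place vote totals:
  Brookfield: 5
  Glendale: 0
  Irvine: 2
  Elmhurst: 2
Brookfield has the most first-place votes.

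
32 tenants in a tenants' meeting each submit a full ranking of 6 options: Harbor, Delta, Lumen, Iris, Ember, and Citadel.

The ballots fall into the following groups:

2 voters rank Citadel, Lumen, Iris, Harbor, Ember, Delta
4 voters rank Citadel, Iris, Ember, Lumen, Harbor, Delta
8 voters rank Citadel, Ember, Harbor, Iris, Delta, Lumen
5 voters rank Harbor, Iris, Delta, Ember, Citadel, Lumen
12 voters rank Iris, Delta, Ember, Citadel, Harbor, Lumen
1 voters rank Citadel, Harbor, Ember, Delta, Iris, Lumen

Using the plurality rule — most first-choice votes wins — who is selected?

Citadel

First-place vote totals:
  Harbor: 5
  Delta: 0
  Lumen: 0
  Iris: 12
  Ember: 0
  Citadel: 15
Citadel has the most first-place votes.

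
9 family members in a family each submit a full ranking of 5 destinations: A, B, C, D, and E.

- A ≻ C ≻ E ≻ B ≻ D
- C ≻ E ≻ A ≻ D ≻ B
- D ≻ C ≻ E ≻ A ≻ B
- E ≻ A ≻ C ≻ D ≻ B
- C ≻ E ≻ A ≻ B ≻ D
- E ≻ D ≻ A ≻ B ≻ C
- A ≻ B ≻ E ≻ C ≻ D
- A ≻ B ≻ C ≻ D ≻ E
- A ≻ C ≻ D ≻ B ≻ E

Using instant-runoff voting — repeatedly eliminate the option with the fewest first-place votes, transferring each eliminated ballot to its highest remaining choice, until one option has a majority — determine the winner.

A

Round 1: A 4, C 2, E 2, D 1, B 0. B has the fewest and is eliminated.
Round 2: A 4, C 2, E 2, D 1. D has the fewest and is eliminated.
Round 3: A 4, C 3, E 2. E has the fewest and is eliminated.
Round 4: A 6, C 3. A has a majority.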